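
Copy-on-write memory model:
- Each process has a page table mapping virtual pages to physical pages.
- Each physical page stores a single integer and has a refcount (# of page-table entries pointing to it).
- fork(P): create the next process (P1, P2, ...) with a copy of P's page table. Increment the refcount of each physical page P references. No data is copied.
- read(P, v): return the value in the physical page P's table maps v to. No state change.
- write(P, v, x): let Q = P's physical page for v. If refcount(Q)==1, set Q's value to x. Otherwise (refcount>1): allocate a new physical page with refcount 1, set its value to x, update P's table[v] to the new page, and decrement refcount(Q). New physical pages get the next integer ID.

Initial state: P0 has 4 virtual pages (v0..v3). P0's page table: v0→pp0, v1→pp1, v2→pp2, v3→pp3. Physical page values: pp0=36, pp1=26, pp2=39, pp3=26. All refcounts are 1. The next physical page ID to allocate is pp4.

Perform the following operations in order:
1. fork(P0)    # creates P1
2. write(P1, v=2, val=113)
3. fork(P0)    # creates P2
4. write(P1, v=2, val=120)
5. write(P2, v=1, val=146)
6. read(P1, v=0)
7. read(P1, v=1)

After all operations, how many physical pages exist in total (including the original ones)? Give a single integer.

Answer: 6

Derivation:
Op 1: fork(P0) -> P1. 4 ppages; refcounts: pp0:2 pp1:2 pp2:2 pp3:2
Op 2: write(P1, v2, 113). refcount(pp2)=2>1 -> COPY to pp4. 5 ppages; refcounts: pp0:2 pp1:2 pp2:1 pp3:2 pp4:1
Op 3: fork(P0) -> P2. 5 ppages; refcounts: pp0:3 pp1:3 pp2:2 pp3:3 pp4:1
Op 4: write(P1, v2, 120). refcount(pp4)=1 -> write in place. 5 ppages; refcounts: pp0:3 pp1:3 pp2:2 pp3:3 pp4:1
Op 5: write(P2, v1, 146). refcount(pp1)=3>1 -> COPY to pp5. 6 ppages; refcounts: pp0:3 pp1:2 pp2:2 pp3:3 pp4:1 pp5:1
Op 6: read(P1, v0) -> 36. No state change.
Op 7: read(P1, v1) -> 26. No state change.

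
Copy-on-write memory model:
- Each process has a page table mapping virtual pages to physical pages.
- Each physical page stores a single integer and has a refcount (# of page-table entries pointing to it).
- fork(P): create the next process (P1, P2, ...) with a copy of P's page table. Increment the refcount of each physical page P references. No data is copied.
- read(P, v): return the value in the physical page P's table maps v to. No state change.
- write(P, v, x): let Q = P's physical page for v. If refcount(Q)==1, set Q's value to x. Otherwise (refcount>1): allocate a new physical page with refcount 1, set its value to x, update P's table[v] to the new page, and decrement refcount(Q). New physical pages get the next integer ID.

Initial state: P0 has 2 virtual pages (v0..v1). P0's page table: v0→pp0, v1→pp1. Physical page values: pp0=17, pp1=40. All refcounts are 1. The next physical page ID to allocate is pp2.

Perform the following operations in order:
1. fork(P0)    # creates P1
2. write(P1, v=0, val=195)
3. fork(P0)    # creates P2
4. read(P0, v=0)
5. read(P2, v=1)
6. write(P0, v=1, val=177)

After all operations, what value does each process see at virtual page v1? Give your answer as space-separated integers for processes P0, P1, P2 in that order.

Op 1: fork(P0) -> P1. 2 ppages; refcounts: pp0:2 pp1:2
Op 2: write(P1, v0, 195). refcount(pp0)=2>1 -> COPY to pp2. 3 ppages; refcounts: pp0:1 pp1:2 pp2:1
Op 3: fork(P0) -> P2. 3 ppages; refcounts: pp0:2 pp1:3 pp2:1
Op 4: read(P0, v0) -> 17. No state change.
Op 5: read(P2, v1) -> 40. No state change.
Op 6: write(P0, v1, 177). refcount(pp1)=3>1 -> COPY to pp3. 4 ppages; refcounts: pp0:2 pp1:2 pp2:1 pp3:1
P0: v1 -> pp3 = 177
P1: v1 -> pp1 = 40
P2: v1 -> pp1 = 40

Answer: 177 40 40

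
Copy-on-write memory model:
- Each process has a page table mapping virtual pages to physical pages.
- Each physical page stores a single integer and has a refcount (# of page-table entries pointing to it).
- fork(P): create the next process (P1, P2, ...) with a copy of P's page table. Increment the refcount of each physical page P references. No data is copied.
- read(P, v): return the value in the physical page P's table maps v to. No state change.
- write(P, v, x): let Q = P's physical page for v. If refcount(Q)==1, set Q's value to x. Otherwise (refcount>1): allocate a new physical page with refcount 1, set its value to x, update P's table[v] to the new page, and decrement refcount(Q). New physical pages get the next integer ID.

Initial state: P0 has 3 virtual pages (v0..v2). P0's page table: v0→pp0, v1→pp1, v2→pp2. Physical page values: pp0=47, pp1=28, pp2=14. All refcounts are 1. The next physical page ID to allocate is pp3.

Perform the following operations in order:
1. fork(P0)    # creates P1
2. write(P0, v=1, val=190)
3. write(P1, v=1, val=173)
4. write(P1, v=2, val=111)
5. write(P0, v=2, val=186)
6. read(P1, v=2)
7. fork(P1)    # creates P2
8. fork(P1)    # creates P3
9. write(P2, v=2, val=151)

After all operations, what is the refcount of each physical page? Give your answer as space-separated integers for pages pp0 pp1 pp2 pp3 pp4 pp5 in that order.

Op 1: fork(P0) -> P1. 3 ppages; refcounts: pp0:2 pp1:2 pp2:2
Op 2: write(P0, v1, 190). refcount(pp1)=2>1 -> COPY to pp3. 4 ppages; refcounts: pp0:2 pp1:1 pp2:2 pp3:1
Op 3: write(P1, v1, 173). refcount(pp1)=1 -> write in place. 4 ppages; refcounts: pp0:2 pp1:1 pp2:2 pp3:1
Op 4: write(P1, v2, 111). refcount(pp2)=2>1 -> COPY to pp4. 5 ppages; refcounts: pp0:2 pp1:1 pp2:1 pp3:1 pp4:1
Op 5: write(P0, v2, 186). refcount(pp2)=1 -> write in place. 5 ppages; refcounts: pp0:2 pp1:1 pp2:1 pp3:1 pp4:1
Op 6: read(P1, v2) -> 111. No state change.
Op 7: fork(P1) -> P2. 5 ppages; refcounts: pp0:3 pp1:2 pp2:1 pp3:1 pp4:2
Op 8: fork(P1) -> P3. 5 ppages; refcounts: pp0:4 pp1:3 pp2:1 pp3:1 pp4:3
Op 9: write(P2, v2, 151). refcount(pp4)=3>1 -> COPY to pp5. 6 ppages; refcounts: pp0:4 pp1:3 pp2:1 pp3:1 pp4:2 pp5:1

Answer: 4 3 1 1 2 1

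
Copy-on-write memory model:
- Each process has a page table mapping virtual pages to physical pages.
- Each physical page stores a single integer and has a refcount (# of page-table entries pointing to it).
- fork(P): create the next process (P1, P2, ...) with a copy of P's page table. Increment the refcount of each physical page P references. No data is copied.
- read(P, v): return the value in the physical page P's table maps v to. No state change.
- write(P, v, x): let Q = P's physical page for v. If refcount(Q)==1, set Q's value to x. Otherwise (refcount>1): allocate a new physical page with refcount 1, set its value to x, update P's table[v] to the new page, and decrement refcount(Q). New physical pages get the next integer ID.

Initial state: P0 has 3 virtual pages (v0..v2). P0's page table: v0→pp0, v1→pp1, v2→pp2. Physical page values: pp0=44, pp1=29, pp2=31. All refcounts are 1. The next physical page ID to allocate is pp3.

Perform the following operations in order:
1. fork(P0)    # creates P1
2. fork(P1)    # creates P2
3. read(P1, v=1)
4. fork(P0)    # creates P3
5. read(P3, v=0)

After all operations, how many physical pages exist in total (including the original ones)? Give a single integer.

Op 1: fork(P0) -> P1. 3 ppages; refcounts: pp0:2 pp1:2 pp2:2
Op 2: fork(P1) -> P2. 3 ppages; refcounts: pp0:3 pp1:3 pp2:3
Op 3: read(P1, v1) -> 29. No state change.
Op 4: fork(P0) -> P3. 3 ppages; refcounts: pp0:4 pp1:4 pp2:4
Op 5: read(P3, v0) -> 44. No state change.

Answer: 3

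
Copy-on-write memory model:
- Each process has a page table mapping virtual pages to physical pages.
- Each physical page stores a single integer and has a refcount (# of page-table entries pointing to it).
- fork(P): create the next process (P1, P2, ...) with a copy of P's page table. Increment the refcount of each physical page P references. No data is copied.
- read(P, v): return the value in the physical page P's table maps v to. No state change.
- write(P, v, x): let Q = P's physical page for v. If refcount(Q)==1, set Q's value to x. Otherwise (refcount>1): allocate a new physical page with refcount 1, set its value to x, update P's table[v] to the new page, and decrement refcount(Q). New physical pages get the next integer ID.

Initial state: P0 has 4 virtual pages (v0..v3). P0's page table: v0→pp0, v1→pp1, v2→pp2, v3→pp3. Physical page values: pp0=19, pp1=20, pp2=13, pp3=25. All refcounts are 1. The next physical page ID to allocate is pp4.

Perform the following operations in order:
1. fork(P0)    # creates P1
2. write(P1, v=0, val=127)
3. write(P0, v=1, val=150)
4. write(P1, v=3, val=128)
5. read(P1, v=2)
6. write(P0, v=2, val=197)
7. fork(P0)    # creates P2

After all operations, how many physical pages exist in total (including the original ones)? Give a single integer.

Op 1: fork(P0) -> P1. 4 ppages; refcounts: pp0:2 pp1:2 pp2:2 pp3:2
Op 2: write(P1, v0, 127). refcount(pp0)=2>1 -> COPY to pp4. 5 ppages; refcounts: pp0:1 pp1:2 pp2:2 pp3:2 pp4:1
Op 3: write(P0, v1, 150). refcount(pp1)=2>1 -> COPY to pp5. 6 ppages; refcounts: pp0:1 pp1:1 pp2:2 pp3:2 pp4:1 pp5:1
Op 4: write(P1, v3, 128). refcount(pp3)=2>1 -> COPY to pp6. 7 ppages; refcounts: pp0:1 pp1:1 pp2:2 pp3:1 pp4:1 pp5:1 pp6:1
Op 5: read(P1, v2) -> 13. No state change.
Op 6: write(P0, v2, 197). refcount(pp2)=2>1 -> COPY to pp7. 8 ppages; refcounts: pp0:1 pp1:1 pp2:1 pp3:1 pp4:1 pp5:1 pp6:1 pp7:1
Op 7: fork(P0) -> P2. 8 ppages; refcounts: pp0:2 pp1:1 pp2:1 pp3:2 pp4:1 pp5:2 pp6:1 pp7:2

Answer: 8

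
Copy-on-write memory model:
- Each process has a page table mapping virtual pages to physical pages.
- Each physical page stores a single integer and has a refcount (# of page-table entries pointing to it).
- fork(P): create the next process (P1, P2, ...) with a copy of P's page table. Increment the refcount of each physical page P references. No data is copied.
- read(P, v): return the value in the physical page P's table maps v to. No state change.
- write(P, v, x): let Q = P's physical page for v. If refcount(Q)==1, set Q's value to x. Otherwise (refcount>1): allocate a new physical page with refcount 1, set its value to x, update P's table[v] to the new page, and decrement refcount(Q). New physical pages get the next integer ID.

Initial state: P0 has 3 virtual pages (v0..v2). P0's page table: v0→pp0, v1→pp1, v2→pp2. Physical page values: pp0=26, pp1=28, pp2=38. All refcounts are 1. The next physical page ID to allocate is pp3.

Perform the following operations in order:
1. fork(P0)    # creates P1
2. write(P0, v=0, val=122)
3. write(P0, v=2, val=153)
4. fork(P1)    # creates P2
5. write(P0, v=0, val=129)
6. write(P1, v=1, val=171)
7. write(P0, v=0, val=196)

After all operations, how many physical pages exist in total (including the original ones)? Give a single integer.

Answer: 6

Derivation:
Op 1: fork(P0) -> P1. 3 ppages; refcounts: pp0:2 pp1:2 pp2:2
Op 2: write(P0, v0, 122). refcount(pp0)=2>1 -> COPY to pp3. 4 ppages; refcounts: pp0:1 pp1:2 pp2:2 pp3:1
Op 3: write(P0, v2, 153). refcount(pp2)=2>1 -> COPY to pp4. 5 ppages; refcounts: pp0:1 pp1:2 pp2:1 pp3:1 pp4:1
Op 4: fork(P1) -> P2. 5 ppages; refcounts: pp0:2 pp1:3 pp2:2 pp3:1 pp4:1
Op 5: write(P0, v0, 129). refcount(pp3)=1 -> write in place. 5 ppages; refcounts: pp0:2 pp1:3 pp2:2 pp3:1 pp4:1
Op 6: write(P1, v1, 171). refcount(pp1)=3>1 -> COPY to pp5. 6 ppages; refcounts: pp0:2 pp1:2 pp2:2 pp3:1 pp4:1 pp5:1
Op 7: write(P0, v0, 196). refcount(pp3)=1 -> write in place. 6 ppages; refcounts: pp0:2 pp1:2 pp2:2 pp3:1 pp4:1 pp5:1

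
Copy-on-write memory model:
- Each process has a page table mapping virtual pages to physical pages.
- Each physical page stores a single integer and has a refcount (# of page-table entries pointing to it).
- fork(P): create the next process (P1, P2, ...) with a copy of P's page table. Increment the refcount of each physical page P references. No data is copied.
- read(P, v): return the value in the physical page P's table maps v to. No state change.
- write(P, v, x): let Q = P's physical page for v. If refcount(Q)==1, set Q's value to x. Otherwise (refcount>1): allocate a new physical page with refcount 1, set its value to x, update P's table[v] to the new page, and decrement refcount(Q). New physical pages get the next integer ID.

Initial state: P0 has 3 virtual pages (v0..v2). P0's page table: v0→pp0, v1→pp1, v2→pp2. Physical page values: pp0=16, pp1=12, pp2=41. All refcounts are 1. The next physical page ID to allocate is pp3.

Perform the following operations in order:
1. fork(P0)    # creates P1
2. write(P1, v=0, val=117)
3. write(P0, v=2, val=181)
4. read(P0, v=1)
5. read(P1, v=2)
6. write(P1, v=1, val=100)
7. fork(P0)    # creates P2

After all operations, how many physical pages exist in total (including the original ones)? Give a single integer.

Answer: 6

Derivation:
Op 1: fork(P0) -> P1. 3 ppages; refcounts: pp0:2 pp1:2 pp2:2
Op 2: write(P1, v0, 117). refcount(pp0)=2>1 -> COPY to pp3. 4 ppages; refcounts: pp0:1 pp1:2 pp2:2 pp3:1
Op 3: write(P0, v2, 181). refcount(pp2)=2>1 -> COPY to pp4. 5 ppages; refcounts: pp0:1 pp1:2 pp2:1 pp3:1 pp4:1
Op 4: read(P0, v1) -> 12. No state change.
Op 5: read(P1, v2) -> 41. No state change.
Op 6: write(P1, v1, 100). refcount(pp1)=2>1 -> COPY to pp5. 6 ppages; refcounts: pp0:1 pp1:1 pp2:1 pp3:1 pp4:1 pp5:1
Op 7: fork(P0) -> P2. 6 ppages; refcounts: pp0:2 pp1:2 pp2:1 pp3:1 pp4:2 pp5:1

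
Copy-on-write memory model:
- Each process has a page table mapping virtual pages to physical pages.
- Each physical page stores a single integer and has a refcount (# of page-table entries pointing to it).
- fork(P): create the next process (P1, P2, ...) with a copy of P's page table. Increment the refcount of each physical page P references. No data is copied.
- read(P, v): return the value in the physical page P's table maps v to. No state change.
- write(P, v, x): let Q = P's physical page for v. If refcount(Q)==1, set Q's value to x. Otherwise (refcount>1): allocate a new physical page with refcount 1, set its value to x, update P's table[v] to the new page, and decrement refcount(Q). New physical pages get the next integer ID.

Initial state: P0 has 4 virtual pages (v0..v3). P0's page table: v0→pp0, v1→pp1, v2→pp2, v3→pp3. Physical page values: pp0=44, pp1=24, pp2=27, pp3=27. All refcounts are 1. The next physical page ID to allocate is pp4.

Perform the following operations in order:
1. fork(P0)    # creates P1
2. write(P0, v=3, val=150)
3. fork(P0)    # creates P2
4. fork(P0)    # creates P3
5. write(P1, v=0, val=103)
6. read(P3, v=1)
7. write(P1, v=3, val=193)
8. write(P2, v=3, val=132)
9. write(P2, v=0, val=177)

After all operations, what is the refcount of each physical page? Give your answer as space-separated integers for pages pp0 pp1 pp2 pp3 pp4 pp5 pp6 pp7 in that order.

Answer: 2 4 4 1 2 1 1 1

Derivation:
Op 1: fork(P0) -> P1. 4 ppages; refcounts: pp0:2 pp1:2 pp2:2 pp3:2
Op 2: write(P0, v3, 150). refcount(pp3)=2>1 -> COPY to pp4. 5 ppages; refcounts: pp0:2 pp1:2 pp2:2 pp3:1 pp4:1
Op 3: fork(P0) -> P2. 5 ppages; refcounts: pp0:3 pp1:3 pp2:3 pp3:1 pp4:2
Op 4: fork(P0) -> P3. 5 ppages; refcounts: pp0:4 pp1:4 pp2:4 pp3:1 pp4:3
Op 5: write(P1, v0, 103). refcount(pp0)=4>1 -> COPY to pp5. 6 ppages; refcounts: pp0:3 pp1:4 pp2:4 pp3:1 pp4:3 pp5:1
Op 6: read(P3, v1) -> 24. No state change.
Op 7: write(P1, v3, 193). refcount(pp3)=1 -> write in place. 6 ppages; refcounts: pp0:3 pp1:4 pp2:4 pp3:1 pp4:3 pp5:1
Op 8: write(P2, v3, 132). refcount(pp4)=3>1 -> COPY to pp6. 7 ppages; refcounts: pp0:3 pp1:4 pp2:4 pp3:1 pp4:2 pp5:1 pp6:1
Op 9: write(P2, v0, 177). refcount(pp0)=3>1 -> COPY to pp7. 8 ppages; refcounts: pp0:2 pp1:4 pp2:4 pp3:1 pp4:2 pp5:1 pp6:1 pp7:1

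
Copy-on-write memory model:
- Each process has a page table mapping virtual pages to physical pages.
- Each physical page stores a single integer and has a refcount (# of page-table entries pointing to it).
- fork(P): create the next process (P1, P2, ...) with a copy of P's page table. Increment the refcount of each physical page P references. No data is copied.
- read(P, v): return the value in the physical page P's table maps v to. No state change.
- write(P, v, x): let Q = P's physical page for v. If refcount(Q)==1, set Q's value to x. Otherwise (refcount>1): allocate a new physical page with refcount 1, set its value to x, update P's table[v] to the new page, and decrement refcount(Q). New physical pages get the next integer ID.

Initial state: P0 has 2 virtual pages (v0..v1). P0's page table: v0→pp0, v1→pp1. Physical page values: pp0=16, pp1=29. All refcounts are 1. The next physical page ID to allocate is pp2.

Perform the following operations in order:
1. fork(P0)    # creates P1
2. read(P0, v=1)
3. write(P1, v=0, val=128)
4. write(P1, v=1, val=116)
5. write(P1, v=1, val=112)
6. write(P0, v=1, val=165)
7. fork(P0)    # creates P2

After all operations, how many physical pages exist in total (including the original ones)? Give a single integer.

Op 1: fork(P0) -> P1. 2 ppages; refcounts: pp0:2 pp1:2
Op 2: read(P0, v1) -> 29. No state change.
Op 3: write(P1, v0, 128). refcount(pp0)=2>1 -> COPY to pp2. 3 ppages; refcounts: pp0:1 pp1:2 pp2:1
Op 4: write(P1, v1, 116). refcount(pp1)=2>1 -> COPY to pp3. 4 ppages; refcounts: pp0:1 pp1:1 pp2:1 pp3:1
Op 5: write(P1, v1, 112). refcount(pp3)=1 -> write in place. 4 ppages; refcounts: pp0:1 pp1:1 pp2:1 pp3:1
Op 6: write(P0, v1, 165). refcount(pp1)=1 -> write in place. 4 ppages; refcounts: pp0:1 pp1:1 pp2:1 pp3:1
Op 7: fork(P0) -> P2. 4 ppages; refcounts: pp0:2 pp1:2 pp2:1 pp3:1

Answer: 4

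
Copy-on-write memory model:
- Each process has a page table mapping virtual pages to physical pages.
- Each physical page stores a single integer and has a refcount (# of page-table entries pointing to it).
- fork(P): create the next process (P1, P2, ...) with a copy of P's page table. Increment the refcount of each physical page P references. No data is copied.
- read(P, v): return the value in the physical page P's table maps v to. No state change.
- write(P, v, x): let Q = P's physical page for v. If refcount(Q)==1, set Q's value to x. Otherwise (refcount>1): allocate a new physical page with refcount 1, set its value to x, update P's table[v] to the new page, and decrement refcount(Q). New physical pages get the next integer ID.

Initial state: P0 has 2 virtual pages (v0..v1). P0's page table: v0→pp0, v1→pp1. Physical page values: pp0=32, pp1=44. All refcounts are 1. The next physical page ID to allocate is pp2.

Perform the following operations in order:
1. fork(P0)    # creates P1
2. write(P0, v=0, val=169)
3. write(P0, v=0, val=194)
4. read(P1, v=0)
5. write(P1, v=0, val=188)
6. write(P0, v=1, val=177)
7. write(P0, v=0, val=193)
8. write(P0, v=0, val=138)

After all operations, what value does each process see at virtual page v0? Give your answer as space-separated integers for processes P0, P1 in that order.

Op 1: fork(P0) -> P1. 2 ppages; refcounts: pp0:2 pp1:2
Op 2: write(P0, v0, 169). refcount(pp0)=2>1 -> COPY to pp2. 3 ppages; refcounts: pp0:1 pp1:2 pp2:1
Op 3: write(P0, v0, 194). refcount(pp2)=1 -> write in place. 3 ppages; refcounts: pp0:1 pp1:2 pp2:1
Op 4: read(P1, v0) -> 32. No state change.
Op 5: write(P1, v0, 188). refcount(pp0)=1 -> write in place. 3 ppages; refcounts: pp0:1 pp1:2 pp2:1
Op 6: write(P0, v1, 177). refcount(pp1)=2>1 -> COPY to pp3. 4 ppages; refcounts: pp0:1 pp1:1 pp2:1 pp3:1
Op 7: write(P0, v0, 193). refcount(pp2)=1 -> write in place. 4 ppages; refcounts: pp0:1 pp1:1 pp2:1 pp3:1
Op 8: write(P0, v0, 138). refcount(pp2)=1 -> write in place. 4 ppages; refcounts: pp0:1 pp1:1 pp2:1 pp3:1
P0: v0 -> pp2 = 138
P1: v0 -> pp0 = 188

Answer: 138 188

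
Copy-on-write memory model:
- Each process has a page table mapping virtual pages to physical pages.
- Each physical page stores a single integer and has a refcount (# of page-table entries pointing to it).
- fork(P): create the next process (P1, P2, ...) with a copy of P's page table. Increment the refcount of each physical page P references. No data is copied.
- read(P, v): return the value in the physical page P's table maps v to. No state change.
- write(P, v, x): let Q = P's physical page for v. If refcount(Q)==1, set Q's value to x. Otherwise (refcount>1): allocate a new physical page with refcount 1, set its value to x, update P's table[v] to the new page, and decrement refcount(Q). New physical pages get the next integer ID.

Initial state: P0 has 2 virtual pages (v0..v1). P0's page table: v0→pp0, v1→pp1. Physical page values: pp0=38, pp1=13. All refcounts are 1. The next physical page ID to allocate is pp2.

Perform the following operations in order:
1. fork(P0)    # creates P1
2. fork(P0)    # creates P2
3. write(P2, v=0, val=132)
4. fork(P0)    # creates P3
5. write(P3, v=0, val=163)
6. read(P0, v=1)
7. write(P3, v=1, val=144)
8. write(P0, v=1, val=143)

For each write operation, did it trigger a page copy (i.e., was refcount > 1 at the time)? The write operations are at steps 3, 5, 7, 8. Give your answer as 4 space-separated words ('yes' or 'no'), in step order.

Op 1: fork(P0) -> P1. 2 ppages; refcounts: pp0:2 pp1:2
Op 2: fork(P0) -> P2. 2 ppages; refcounts: pp0:3 pp1:3
Op 3: write(P2, v0, 132). refcount(pp0)=3>1 -> COPY to pp2. 3 ppages; refcounts: pp0:2 pp1:3 pp2:1
Op 4: fork(P0) -> P3. 3 ppages; refcounts: pp0:3 pp1:4 pp2:1
Op 5: write(P3, v0, 163). refcount(pp0)=3>1 -> COPY to pp3. 4 ppages; refcounts: pp0:2 pp1:4 pp2:1 pp3:1
Op 6: read(P0, v1) -> 13. No state change.
Op 7: write(P3, v1, 144). refcount(pp1)=4>1 -> COPY to pp4. 5 ppages; refcounts: pp0:2 pp1:3 pp2:1 pp3:1 pp4:1
Op 8: write(P0, v1, 143). refcount(pp1)=3>1 -> COPY to pp5. 6 ppages; refcounts: pp0:2 pp1:2 pp2:1 pp3:1 pp4:1 pp5:1

yes yes yes yes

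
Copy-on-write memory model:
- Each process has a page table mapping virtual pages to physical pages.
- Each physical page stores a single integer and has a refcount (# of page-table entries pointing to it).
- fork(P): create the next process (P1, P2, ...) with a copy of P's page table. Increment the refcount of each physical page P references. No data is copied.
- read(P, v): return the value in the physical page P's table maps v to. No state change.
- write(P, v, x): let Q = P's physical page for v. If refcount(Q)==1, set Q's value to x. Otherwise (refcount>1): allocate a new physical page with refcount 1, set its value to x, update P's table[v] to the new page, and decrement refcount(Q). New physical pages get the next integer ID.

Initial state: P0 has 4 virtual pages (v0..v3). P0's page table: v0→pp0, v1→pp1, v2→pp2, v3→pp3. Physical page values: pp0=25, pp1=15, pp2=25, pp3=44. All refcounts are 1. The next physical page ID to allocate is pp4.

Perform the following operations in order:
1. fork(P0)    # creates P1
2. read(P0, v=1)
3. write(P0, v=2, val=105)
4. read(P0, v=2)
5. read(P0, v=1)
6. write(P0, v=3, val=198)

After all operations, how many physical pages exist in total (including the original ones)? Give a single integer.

Answer: 6

Derivation:
Op 1: fork(P0) -> P1. 4 ppages; refcounts: pp0:2 pp1:2 pp2:2 pp3:2
Op 2: read(P0, v1) -> 15. No state change.
Op 3: write(P0, v2, 105). refcount(pp2)=2>1 -> COPY to pp4. 5 ppages; refcounts: pp0:2 pp1:2 pp2:1 pp3:2 pp4:1
Op 4: read(P0, v2) -> 105. No state change.
Op 5: read(P0, v1) -> 15. No state change.
Op 6: write(P0, v3, 198). refcount(pp3)=2>1 -> COPY to pp5. 6 ppages; refcounts: pp0:2 pp1:2 pp2:1 pp3:1 pp4:1 pp5:1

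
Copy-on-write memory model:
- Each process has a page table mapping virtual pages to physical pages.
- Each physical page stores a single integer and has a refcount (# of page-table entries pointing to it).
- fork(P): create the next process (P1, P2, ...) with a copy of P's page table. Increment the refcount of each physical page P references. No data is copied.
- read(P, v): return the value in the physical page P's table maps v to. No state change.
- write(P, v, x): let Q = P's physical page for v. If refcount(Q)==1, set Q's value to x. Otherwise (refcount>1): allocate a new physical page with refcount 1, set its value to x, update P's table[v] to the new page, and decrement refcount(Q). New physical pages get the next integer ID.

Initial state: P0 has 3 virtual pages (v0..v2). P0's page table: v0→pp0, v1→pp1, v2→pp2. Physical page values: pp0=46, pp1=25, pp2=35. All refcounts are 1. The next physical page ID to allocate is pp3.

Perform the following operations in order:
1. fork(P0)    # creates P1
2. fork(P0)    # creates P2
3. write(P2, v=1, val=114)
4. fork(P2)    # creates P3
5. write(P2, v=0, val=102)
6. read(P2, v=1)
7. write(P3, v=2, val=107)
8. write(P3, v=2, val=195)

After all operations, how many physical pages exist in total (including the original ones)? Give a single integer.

Op 1: fork(P0) -> P1. 3 ppages; refcounts: pp0:2 pp1:2 pp2:2
Op 2: fork(P0) -> P2. 3 ppages; refcounts: pp0:3 pp1:3 pp2:3
Op 3: write(P2, v1, 114). refcount(pp1)=3>1 -> COPY to pp3. 4 ppages; refcounts: pp0:3 pp1:2 pp2:3 pp3:1
Op 4: fork(P2) -> P3. 4 ppages; refcounts: pp0:4 pp1:2 pp2:4 pp3:2
Op 5: write(P2, v0, 102). refcount(pp0)=4>1 -> COPY to pp4. 5 ppages; refcounts: pp0:3 pp1:2 pp2:4 pp3:2 pp4:1
Op 6: read(P2, v1) -> 114. No state change.
Op 7: write(P3, v2, 107). refcount(pp2)=4>1 -> COPY to pp5. 6 ppages; refcounts: pp0:3 pp1:2 pp2:3 pp3:2 pp4:1 pp5:1
Op 8: write(P3, v2, 195). refcount(pp5)=1 -> write in place. 6 ppages; refcounts: pp0:3 pp1:2 pp2:3 pp3:2 pp4:1 pp5:1

Answer: 6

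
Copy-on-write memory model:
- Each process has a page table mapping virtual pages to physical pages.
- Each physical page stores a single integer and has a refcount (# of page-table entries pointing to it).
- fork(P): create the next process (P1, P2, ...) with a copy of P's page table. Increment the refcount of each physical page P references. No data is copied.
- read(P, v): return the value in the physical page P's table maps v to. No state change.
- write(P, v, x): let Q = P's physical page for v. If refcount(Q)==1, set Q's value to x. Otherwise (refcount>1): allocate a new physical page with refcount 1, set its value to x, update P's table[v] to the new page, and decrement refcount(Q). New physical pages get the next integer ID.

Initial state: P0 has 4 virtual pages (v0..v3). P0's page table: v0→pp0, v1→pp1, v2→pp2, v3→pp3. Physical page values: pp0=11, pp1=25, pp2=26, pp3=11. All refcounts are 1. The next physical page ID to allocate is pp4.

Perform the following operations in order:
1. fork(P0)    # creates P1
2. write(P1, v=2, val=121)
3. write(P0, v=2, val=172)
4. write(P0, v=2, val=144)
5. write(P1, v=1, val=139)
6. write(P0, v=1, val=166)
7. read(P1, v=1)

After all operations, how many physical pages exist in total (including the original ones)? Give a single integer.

Op 1: fork(P0) -> P1. 4 ppages; refcounts: pp0:2 pp1:2 pp2:2 pp3:2
Op 2: write(P1, v2, 121). refcount(pp2)=2>1 -> COPY to pp4. 5 ppages; refcounts: pp0:2 pp1:2 pp2:1 pp3:2 pp4:1
Op 3: write(P0, v2, 172). refcount(pp2)=1 -> write in place. 5 ppages; refcounts: pp0:2 pp1:2 pp2:1 pp3:2 pp4:1
Op 4: write(P0, v2, 144). refcount(pp2)=1 -> write in place. 5 ppages; refcounts: pp0:2 pp1:2 pp2:1 pp3:2 pp4:1
Op 5: write(P1, v1, 139). refcount(pp1)=2>1 -> COPY to pp5. 6 ppages; refcounts: pp0:2 pp1:1 pp2:1 pp3:2 pp4:1 pp5:1
Op 6: write(P0, v1, 166). refcount(pp1)=1 -> write in place. 6 ppages; refcounts: pp0:2 pp1:1 pp2:1 pp3:2 pp4:1 pp5:1
Op 7: read(P1, v1) -> 139. No state change.

Answer: 6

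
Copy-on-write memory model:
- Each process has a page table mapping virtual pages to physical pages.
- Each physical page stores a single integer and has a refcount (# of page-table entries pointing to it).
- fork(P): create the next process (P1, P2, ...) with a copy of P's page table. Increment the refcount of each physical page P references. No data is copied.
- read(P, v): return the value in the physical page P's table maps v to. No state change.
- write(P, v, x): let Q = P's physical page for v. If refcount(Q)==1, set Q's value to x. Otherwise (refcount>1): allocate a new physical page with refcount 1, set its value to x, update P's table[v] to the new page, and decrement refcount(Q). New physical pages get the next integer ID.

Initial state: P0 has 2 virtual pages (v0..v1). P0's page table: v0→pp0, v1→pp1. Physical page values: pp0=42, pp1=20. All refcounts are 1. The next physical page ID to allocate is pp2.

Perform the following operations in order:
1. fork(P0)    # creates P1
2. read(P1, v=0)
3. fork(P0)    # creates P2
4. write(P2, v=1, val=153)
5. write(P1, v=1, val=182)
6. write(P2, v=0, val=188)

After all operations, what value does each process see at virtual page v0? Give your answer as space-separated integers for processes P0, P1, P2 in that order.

Answer: 42 42 188

Derivation:
Op 1: fork(P0) -> P1. 2 ppages; refcounts: pp0:2 pp1:2
Op 2: read(P1, v0) -> 42. No state change.
Op 3: fork(P0) -> P2. 2 ppages; refcounts: pp0:3 pp1:3
Op 4: write(P2, v1, 153). refcount(pp1)=3>1 -> COPY to pp2. 3 ppages; refcounts: pp0:3 pp1:2 pp2:1
Op 5: write(P1, v1, 182). refcount(pp1)=2>1 -> COPY to pp3. 4 ppages; refcounts: pp0:3 pp1:1 pp2:1 pp3:1
Op 6: write(P2, v0, 188). refcount(pp0)=3>1 -> COPY to pp4. 5 ppages; refcounts: pp0:2 pp1:1 pp2:1 pp3:1 pp4:1
P0: v0 -> pp0 = 42
P1: v0 -> pp0 = 42
P2: v0 -> pp4 = 188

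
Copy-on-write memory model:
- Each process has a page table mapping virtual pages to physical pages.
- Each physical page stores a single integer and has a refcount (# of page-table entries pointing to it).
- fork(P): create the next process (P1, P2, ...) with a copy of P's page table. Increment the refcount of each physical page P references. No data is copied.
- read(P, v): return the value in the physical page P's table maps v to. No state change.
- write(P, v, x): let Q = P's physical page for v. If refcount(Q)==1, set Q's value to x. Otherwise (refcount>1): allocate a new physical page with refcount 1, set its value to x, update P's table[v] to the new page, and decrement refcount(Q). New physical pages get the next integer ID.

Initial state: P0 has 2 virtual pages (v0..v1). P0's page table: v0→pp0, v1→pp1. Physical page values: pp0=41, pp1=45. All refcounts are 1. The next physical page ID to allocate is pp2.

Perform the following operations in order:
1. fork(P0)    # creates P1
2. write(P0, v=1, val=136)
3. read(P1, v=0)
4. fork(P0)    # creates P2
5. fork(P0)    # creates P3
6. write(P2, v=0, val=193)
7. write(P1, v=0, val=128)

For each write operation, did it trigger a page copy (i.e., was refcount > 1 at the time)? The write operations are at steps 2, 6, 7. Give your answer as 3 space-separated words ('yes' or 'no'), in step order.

Op 1: fork(P0) -> P1. 2 ppages; refcounts: pp0:2 pp1:2
Op 2: write(P0, v1, 136). refcount(pp1)=2>1 -> COPY to pp2. 3 ppages; refcounts: pp0:2 pp1:1 pp2:1
Op 3: read(P1, v0) -> 41. No state change.
Op 4: fork(P0) -> P2. 3 ppages; refcounts: pp0:3 pp1:1 pp2:2
Op 5: fork(P0) -> P3. 3 ppages; refcounts: pp0:4 pp1:1 pp2:3
Op 6: write(P2, v0, 193). refcount(pp0)=4>1 -> COPY to pp3. 4 ppages; refcounts: pp0:3 pp1:1 pp2:3 pp3:1
Op 7: write(P1, v0, 128). refcount(pp0)=3>1 -> COPY to pp4. 5 ppages; refcounts: pp0:2 pp1:1 pp2:3 pp3:1 pp4:1

yes yes yes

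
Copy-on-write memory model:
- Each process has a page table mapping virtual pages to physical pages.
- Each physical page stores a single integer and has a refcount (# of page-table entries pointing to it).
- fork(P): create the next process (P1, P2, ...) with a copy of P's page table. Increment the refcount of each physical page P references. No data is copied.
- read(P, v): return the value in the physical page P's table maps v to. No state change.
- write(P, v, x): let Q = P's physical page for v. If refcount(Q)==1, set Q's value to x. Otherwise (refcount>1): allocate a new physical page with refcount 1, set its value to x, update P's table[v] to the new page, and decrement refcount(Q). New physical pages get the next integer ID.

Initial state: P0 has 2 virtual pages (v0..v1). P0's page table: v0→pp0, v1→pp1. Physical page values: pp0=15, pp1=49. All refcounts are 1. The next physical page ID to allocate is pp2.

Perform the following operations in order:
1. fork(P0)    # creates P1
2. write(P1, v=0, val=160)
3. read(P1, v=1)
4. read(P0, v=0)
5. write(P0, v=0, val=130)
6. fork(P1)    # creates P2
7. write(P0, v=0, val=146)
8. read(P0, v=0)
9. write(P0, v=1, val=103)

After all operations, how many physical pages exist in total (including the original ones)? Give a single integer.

Answer: 4

Derivation:
Op 1: fork(P0) -> P1. 2 ppages; refcounts: pp0:2 pp1:2
Op 2: write(P1, v0, 160). refcount(pp0)=2>1 -> COPY to pp2. 3 ppages; refcounts: pp0:1 pp1:2 pp2:1
Op 3: read(P1, v1) -> 49. No state change.
Op 4: read(P0, v0) -> 15. No state change.
Op 5: write(P0, v0, 130). refcount(pp0)=1 -> write in place. 3 ppages; refcounts: pp0:1 pp1:2 pp2:1
Op 6: fork(P1) -> P2. 3 ppages; refcounts: pp0:1 pp1:3 pp2:2
Op 7: write(P0, v0, 146). refcount(pp0)=1 -> write in place. 3 ppages; refcounts: pp0:1 pp1:3 pp2:2
Op 8: read(P0, v0) -> 146. No state change.
Op 9: write(P0, v1, 103). refcount(pp1)=3>1 -> COPY to pp3. 4 ppages; refcounts: pp0:1 pp1:2 pp2:2 pp3:1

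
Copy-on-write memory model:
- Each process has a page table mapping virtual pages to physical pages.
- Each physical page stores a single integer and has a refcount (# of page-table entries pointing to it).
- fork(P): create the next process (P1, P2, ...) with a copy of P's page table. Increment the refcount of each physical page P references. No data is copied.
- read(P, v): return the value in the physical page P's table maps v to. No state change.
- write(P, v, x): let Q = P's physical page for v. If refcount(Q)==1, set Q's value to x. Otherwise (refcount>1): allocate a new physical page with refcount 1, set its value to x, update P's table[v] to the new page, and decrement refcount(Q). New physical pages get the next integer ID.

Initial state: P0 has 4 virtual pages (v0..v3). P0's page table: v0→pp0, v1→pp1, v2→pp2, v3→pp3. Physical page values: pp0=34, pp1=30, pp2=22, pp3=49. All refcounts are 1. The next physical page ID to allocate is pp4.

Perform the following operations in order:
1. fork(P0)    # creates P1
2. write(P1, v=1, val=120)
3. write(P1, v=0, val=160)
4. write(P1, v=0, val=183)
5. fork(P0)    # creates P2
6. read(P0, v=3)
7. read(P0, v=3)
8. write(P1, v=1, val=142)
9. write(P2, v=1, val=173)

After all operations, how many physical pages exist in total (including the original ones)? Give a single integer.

Op 1: fork(P0) -> P1. 4 ppages; refcounts: pp0:2 pp1:2 pp2:2 pp3:2
Op 2: write(P1, v1, 120). refcount(pp1)=2>1 -> COPY to pp4. 5 ppages; refcounts: pp0:2 pp1:1 pp2:2 pp3:2 pp4:1
Op 3: write(P1, v0, 160). refcount(pp0)=2>1 -> COPY to pp5. 6 ppages; refcounts: pp0:1 pp1:1 pp2:2 pp3:2 pp4:1 pp5:1
Op 4: write(P1, v0, 183). refcount(pp5)=1 -> write in place. 6 ppages; refcounts: pp0:1 pp1:1 pp2:2 pp3:2 pp4:1 pp5:1
Op 5: fork(P0) -> P2. 6 ppages; refcounts: pp0:2 pp1:2 pp2:3 pp3:3 pp4:1 pp5:1
Op 6: read(P0, v3) -> 49. No state change.
Op 7: read(P0, v3) -> 49. No state change.
Op 8: write(P1, v1, 142). refcount(pp4)=1 -> write in place. 6 ppages; refcounts: pp0:2 pp1:2 pp2:3 pp3:3 pp4:1 pp5:1
Op 9: write(P2, v1, 173). refcount(pp1)=2>1 -> COPY to pp6. 7 ppages; refcounts: pp0:2 pp1:1 pp2:3 pp3:3 pp4:1 pp5:1 pp6:1

Answer: 7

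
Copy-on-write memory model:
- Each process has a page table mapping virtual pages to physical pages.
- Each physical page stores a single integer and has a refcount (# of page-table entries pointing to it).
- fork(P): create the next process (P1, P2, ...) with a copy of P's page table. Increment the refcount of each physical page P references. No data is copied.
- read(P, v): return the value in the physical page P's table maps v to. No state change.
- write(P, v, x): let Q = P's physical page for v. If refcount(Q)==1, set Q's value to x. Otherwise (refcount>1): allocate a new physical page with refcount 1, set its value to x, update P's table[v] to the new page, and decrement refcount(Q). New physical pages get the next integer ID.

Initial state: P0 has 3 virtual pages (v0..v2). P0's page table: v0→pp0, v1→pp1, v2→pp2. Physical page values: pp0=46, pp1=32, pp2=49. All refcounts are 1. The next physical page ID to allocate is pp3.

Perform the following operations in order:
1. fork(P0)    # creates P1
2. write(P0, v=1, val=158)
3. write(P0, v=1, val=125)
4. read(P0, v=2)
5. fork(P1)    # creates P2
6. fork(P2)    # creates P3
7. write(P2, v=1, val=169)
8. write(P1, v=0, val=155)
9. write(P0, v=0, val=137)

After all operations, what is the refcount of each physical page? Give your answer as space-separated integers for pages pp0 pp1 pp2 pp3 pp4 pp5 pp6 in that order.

Answer: 2 2 4 1 1 1 1

Derivation:
Op 1: fork(P0) -> P1. 3 ppages; refcounts: pp0:2 pp1:2 pp2:2
Op 2: write(P0, v1, 158). refcount(pp1)=2>1 -> COPY to pp3. 4 ppages; refcounts: pp0:2 pp1:1 pp2:2 pp3:1
Op 3: write(P0, v1, 125). refcount(pp3)=1 -> write in place. 4 ppages; refcounts: pp0:2 pp1:1 pp2:2 pp3:1
Op 4: read(P0, v2) -> 49. No state change.
Op 5: fork(P1) -> P2. 4 ppages; refcounts: pp0:3 pp1:2 pp2:3 pp3:1
Op 6: fork(P2) -> P3. 4 ppages; refcounts: pp0:4 pp1:3 pp2:4 pp3:1
Op 7: write(P2, v1, 169). refcount(pp1)=3>1 -> COPY to pp4. 5 ppages; refcounts: pp0:4 pp1:2 pp2:4 pp3:1 pp4:1
Op 8: write(P1, v0, 155). refcount(pp0)=4>1 -> COPY to pp5. 6 ppages; refcounts: pp0:3 pp1:2 pp2:4 pp3:1 pp4:1 pp5:1
Op 9: write(P0, v0, 137). refcount(pp0)=3>1 -> COPY to pp6. 7 ppages; refcounts: pp0:2 pp1:2 pp2:4 pp3:1 pp4:1 pp5:1 pp6:1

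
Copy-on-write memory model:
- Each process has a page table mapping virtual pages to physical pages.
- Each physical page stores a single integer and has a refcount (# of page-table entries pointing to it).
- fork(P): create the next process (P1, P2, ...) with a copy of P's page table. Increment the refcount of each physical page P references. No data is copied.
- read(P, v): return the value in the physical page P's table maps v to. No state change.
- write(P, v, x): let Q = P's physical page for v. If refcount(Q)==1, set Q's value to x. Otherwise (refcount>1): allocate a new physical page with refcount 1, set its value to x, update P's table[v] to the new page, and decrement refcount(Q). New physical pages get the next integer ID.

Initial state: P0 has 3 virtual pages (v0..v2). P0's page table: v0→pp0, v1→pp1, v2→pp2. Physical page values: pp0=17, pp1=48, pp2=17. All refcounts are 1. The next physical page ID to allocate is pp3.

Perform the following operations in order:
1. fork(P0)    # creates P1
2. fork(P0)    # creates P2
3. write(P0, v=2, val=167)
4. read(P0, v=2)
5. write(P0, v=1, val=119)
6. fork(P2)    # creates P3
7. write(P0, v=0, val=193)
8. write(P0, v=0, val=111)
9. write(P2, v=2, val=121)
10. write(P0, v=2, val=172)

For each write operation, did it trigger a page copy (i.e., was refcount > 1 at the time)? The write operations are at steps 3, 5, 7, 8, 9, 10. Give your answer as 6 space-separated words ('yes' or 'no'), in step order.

Op 1: fork(P0) -> P1. 3 ppages; refcounts: pp0:2 pp1:2 pp2:2
Op 2: fork(P0) -> P2. 3 ppages; refcounts: pp0:3 pp1:3 pp2:3
Op 3: write(P0, v2, 167). refcount(pp2)=3>1 -> COPY to pp3. 4 ppages; refcounts: pp0:3 pp1:3 pp2:2 pp3:1
Op 4: read(P0, v2) -> 167. No state change.
Op 5: write(P0, v1, 119). refcount(pp1)=3>1 -> COPY to pp4. 5 ppages; refcounts: pp0:3 pp1:2 pp2:2 pp3:1 pp4:1
Op 6: fork(P2) -> P3. 5 ppages; refcounts: pp0:4 pp1:3 pp2:3 pp3:1 pp4:1
Op 7: write(P0, v0, 193). refcount(pp0)=4>1 -> COPY to pp5. 6 ppages; refcounts: pp0:3 pp1:3 pp2:3 pp3:1 pp4:1 pp5:1
Op 8: write(P0, v0, 111). refcount(pp5)=1 -> write in place. 6 ppages; refcounts: pp0:3 pp1:3 pp2:3 pp3:1 pp4:1 pp5:1
Op 9: write(P2, v2, 121). refcount(pp2)=3>1 -> COPY to pp6. 7 ppages; refcounts: pp0:3 pp1:3 pp2:2 pp3:1 pp4:1 pp5:1 pp6:1
Op 10: write(P0, v2, 172). refcount(pp3)=1 -> write in place. 7 ppages; refcounts: pp0:3 pp1:3 pp2:2 pp3:1 pp4:1 pp5:1 pp6:1

yes yes yes no yes no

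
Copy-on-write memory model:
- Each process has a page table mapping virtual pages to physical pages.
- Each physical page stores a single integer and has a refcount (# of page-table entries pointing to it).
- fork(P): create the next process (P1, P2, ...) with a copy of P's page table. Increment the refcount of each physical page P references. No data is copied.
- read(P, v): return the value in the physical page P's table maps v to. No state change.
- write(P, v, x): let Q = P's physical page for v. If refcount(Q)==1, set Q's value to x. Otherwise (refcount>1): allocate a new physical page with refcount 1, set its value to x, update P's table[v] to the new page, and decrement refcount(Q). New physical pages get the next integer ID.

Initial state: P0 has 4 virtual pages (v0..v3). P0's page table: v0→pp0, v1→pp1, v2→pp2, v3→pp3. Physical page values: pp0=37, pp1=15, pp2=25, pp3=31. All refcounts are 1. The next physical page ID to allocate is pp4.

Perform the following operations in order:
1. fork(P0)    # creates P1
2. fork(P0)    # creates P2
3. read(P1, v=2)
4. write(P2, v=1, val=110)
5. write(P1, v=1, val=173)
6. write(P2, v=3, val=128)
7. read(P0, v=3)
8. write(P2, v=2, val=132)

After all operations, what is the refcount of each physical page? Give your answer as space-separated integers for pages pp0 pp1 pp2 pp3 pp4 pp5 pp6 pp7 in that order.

Answer: 3 1 2 2 1 1 1 1

Derivation:
Op 1: fork(P0) -> P1. 4 ppages; refcounts: pp0:2 pp1:2 pp2:2 pp3:2
Op 2: fork(P0) -> P2. 4 ppages; refcounts: pp0:3 pp1:3 pp2:3 pp3:3
Op 3: read(P1, v2) -> 25. No state change.
Op 4: write(P2, v1, 110). refcount(pp1)=3>1 -> COPY to pp4. 5 ppages; refcounts: pp0:3 pp1:2 pp2:3 pp3:3 pp4:1
Op 5: write(P1, v1, 173). refcount(pp1)=2>1 -> COPY to pp5. 6 ppages; refcounts: pp0:3 pp1:1 pp2:3 pp3:3 pp4:1 pp5:1
Op 6: write(P2, v3, 128). refcount(pp3)=3>1 -> COPY to pp6. 7 ppages; refcounts: pp0:3 pp1:1 pp2:3 pp3:2 pp4:1 pp5:1 pp6:1
Op 7: read(P0, v3) -> 31. No state change.
Op 8: write(P2, v2, 132). refcount(pp2)=3>1 -> COPY to pp7. 8 ppages; refcounts: pp0:3 pp1:1 pp2:2 pp3:2 pp4:1 pp5:1 pp6:1 pp7:1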